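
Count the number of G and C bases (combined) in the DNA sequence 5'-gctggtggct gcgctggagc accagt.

18

Counting bases: A=3, C=7, T=5, G=11
Total G or C: 11 + 7 = 18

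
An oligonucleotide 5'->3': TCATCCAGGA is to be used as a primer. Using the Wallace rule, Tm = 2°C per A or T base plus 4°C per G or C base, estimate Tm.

30°C

Base counts: A=3, T=2, G=2, C=3
So N_AT = 5 and N_GC = 5.
Tm = 4·5 + 2·5 = 20 + 10 = 30°C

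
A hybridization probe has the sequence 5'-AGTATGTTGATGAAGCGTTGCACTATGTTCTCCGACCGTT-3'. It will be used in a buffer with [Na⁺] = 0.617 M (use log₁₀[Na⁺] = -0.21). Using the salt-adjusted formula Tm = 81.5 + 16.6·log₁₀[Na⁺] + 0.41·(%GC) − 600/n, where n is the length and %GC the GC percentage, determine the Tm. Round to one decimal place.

81.5°C

Length n = 40. Counting bases: A=8, C=8, T=14, G=10
G+C = 18, so %GC = 18/40 × 100 = 45%
Salt term: 16.6 × (-0.21) = -3.486
GC term: 0.41 × 45 = 18.45; length term: −600/40 = −15
Tm = 81.5 + (-3.486) + 18.45 − 15 = 81.464 → 81.5°C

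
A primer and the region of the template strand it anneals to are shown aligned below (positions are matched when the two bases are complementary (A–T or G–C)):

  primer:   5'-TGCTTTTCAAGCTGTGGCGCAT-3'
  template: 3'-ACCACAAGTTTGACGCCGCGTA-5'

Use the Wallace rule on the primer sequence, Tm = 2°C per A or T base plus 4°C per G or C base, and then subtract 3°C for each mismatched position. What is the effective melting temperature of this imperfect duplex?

Primer base counts: A=3, T=8, G=6, C=5 → A+T=11, G+C=11
Perfect-match Tm = 2(11) + 4(11) = 22 + 44 = 66°C
Mismatches (positions where the bases are not complementary): 4 (at positions 3, 5, 11, 15)
Effective Tm = 66 − 4×3 = 66 − 12 = 54°C

54°C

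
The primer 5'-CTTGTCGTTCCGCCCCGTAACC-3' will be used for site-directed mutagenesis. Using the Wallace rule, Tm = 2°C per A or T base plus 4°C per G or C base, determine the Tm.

G=4, A=2, T=6, C=10
A+T = 8, G+C = 14
Tm = 2(8) + 4(14) = 16 + 56 = 72°C

72°C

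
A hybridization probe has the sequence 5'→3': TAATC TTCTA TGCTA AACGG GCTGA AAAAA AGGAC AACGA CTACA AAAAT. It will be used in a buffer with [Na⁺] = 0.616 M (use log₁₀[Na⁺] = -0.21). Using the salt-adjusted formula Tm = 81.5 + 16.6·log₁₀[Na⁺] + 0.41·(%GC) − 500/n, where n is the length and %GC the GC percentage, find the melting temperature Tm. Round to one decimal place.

82.0°C

Length n = 50. C=9, G=8, T=10, A=23
G+C = 17, so %GC = 17/50 × 100 = 34%
Salt term: 16.6 × (-0.21) = -3.486
GC term: 0.41 × 34 = 13.94; length term: −500/50 = −10
Tm = 81.5 + (-3.486) + 13.94 − 10 = 81.954 → 82.0°C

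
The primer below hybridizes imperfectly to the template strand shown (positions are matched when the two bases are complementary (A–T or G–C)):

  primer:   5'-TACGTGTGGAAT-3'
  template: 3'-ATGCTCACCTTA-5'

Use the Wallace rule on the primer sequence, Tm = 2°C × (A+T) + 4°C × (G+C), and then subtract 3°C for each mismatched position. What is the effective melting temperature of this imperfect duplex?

Primer base counts: A=3, T=4, G=4, C=1 → A+T=7, G+C=5
Perfect-match Tm = 2(7) + 4(5) = 14 + 20 = 34°C
Mismatches (positions where the bases are not complementary): 1 (at position 5)
Effective Tm = 34 − 1×3 = 34 − 3 = 31°C

31°C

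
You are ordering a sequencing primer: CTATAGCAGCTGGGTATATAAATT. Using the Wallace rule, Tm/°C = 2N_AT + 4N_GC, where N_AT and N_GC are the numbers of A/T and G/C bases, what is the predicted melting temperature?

Counting bases: G=5, T=8, A=8, C=3
A+T = 16, G+C = 8
Tm = 2×16 + 4×8 = 64°C

64°C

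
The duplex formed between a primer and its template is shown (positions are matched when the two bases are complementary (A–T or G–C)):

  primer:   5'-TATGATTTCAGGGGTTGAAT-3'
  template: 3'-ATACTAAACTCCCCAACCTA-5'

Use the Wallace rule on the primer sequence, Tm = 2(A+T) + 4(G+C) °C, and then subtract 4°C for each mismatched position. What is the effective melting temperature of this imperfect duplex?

46°C

Primer base counts: A=5, T=8, G=6, C=1 → A+T=13, G+C=7
Perfect-match Tm = 2(13) + 4(7) = 26 + 28 = 54°C
Mismatches (positions where the bases are not complementary): 2 (at positions 9, 18)
Effective Tm = 54 − 2×4 = 54 − 8 = 46°C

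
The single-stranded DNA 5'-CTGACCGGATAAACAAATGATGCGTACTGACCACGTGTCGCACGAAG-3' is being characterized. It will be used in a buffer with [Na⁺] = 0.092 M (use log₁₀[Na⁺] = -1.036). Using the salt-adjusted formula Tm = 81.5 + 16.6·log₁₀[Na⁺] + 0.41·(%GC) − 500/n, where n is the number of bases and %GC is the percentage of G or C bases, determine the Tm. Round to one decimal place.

Length n = 47. Scanning the sequence gives G=12, A=15, T=8, C=12.
G+C = 24, so %GC = 24/47 × 100 = 51.064%
Salt term: 16.6 × (-1.036) = -17.198
GC term: 0.41 × 51.064 = 20.936; length term: −500/47 = −10.638
Tm = 81.5 + (-17.198) + 20.936 − 10.638 = 74.6 → 74.6°C

74.6°C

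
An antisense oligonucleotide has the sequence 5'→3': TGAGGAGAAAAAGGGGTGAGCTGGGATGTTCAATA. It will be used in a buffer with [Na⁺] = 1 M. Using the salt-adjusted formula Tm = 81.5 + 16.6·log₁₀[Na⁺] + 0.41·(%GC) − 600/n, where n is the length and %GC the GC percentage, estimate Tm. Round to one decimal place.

Length n = 35. Scanning the sequence gives C=2, G=14, A=12, T=7.
G+C = 16, so %GC = 16/35 × 100 = 45.714%
Salt term: 16.6 × (0) = 0
GC term: 0.41 × 45.714 = 18.743; length term: −600/35 = −17.143
Tm = 81.5 + (0) + 18.743 − 17.143 = 83.1 → 83.1°C

83.1°C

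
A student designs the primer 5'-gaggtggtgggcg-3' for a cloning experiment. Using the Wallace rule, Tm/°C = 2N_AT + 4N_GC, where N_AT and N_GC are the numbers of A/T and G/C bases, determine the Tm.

Scanning the sequence gives A=1, C=1, T=2, G=9.
A+T = 3, G+C = 10
Tm = 4·10 + 2·3 = 40 + 6 = 46°C

46°C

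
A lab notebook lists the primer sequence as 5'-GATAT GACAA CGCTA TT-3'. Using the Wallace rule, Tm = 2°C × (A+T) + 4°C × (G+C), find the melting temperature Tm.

C=3, A=6, T=5, G=3
A+T = 11, G+C = 6
Tm = 2×11 + 4×6 = 46°C

46°C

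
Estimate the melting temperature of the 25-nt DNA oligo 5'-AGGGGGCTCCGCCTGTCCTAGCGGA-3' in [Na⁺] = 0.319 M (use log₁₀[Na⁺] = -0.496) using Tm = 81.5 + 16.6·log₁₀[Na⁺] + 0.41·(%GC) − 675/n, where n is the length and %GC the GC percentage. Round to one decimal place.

75.8°C

Length n = 25. Base counts: G=10, A=3, C=8, T=4
G+C = 18, so %GC = 18/25 × 100 = 72%
Salt term: 16.6 × (-0.496) = -8.234
GC term: 0.41 × 72 = 29.52; length term: −675/25 = −27
Tm = 81.5 + (-8.234) + 29.52 − 27 = 75.786 → 75.8°C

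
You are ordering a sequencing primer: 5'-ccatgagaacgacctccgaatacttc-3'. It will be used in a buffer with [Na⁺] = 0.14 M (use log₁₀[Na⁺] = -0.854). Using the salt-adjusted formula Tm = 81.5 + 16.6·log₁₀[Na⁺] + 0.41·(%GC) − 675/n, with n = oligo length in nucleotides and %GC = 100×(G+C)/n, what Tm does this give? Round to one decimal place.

61.9°C

Length n = 26. Counting bases: A=8, C=9, G=4, T=5
G+C = 13, so %GC = 13/26 × 100 = 50%
Salt term: 16.6 × (-0.854) = -14.176
GC term: 0.41 × 50 = 20.5; length term: −675/26 = −25.962
Tm = 81.5 + (-14.176) + 20.5 − 25.962 = 61.862 → 61.9°C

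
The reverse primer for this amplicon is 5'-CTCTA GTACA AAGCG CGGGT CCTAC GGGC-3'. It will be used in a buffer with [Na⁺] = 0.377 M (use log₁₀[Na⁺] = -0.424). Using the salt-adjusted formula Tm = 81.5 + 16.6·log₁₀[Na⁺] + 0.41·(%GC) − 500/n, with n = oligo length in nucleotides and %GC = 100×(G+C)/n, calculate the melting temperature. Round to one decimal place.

Length n = 29. G=9, C=9, A=6, T=5
G+C = 18, so %GC = 18/29 × 100 = 62.069%
Salt term: 16.6 × (-0.424) = -7.038
GC term: 0.41 × 62.069 = 25.448; length term: −500/29 = −17.241
Tm = 81.5 + (-7.038) + 25.448 − 17.241 = 82.669 → 82.7°C

82.7°C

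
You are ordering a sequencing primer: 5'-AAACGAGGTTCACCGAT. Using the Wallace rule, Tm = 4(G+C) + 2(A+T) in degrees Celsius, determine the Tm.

Counting bases: G=4, A=6, T=3, C=4
AT pairs contribute 9, GC pairs contribute 8.
Tm = 2(9) + 4(8) = 18 + 32 = 50°C

50°C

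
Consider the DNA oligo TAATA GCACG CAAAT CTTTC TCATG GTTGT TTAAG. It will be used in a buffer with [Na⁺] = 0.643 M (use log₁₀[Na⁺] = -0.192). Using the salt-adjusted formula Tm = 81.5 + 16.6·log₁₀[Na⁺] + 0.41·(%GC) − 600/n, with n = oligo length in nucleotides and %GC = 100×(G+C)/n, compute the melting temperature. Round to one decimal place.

75.2°C

Length n = 35. Scanning the sequence gives G=6, T=13, C=6, A=10.
G+C = 12, so %GC = 12/35 × 100 = 34.286%
Salt term: 16.6 × (-0.192) = -3.187
GC term: 0.41 × 34.286 = 14.057; length term: −600/35 = −17.143
Tm = 81.5 + (-3.187) + 14.057 − 17.143 = 75.227 → 75.2°C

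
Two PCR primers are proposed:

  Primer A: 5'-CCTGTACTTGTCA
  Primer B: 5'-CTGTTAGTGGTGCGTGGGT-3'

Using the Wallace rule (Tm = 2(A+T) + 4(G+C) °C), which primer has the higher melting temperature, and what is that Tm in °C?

Primer B, 60°C

Primer A: A+T=7, G+C=6 → Tm = 2(7)+4(6) = 38°C
Primer B: A+T=8, G+C=11 → Tm = 2(8)+4(11) = 60°C
38°C vs 60°C → primer B is higher.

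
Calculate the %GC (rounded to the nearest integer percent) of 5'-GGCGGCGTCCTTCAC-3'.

73%

Scanning the sequence gives A=1, G=5, T=3, C=6.
G+C = 5 + 6 = 11 out of 15 bases
%GC = 11/15 × 100 = 73.33% ≈ 73%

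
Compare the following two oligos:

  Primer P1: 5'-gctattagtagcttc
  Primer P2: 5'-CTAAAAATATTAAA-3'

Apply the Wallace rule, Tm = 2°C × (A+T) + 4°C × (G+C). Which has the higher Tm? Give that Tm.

Primer P1, 42°C

Primer P1: A+T=9, G+C=6 → Tm = 2(9)+4(6) = 42°C
Primer P2: A+T=13, G+C=1 → Tm = 2(13)+4(1) = 30°C
42°C vs 30°C → primer P1 is higher.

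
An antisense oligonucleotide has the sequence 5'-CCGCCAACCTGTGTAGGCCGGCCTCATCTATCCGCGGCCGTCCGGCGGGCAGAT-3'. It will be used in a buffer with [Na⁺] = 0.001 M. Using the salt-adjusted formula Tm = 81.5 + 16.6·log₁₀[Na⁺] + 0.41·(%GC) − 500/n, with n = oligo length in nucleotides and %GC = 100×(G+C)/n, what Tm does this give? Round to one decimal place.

51.3°C

Length n = 54. Base counts: C=21, G=17, T=9, A=7
G+C = 38, so %GC = 38/54 × 100 = 70.37%
Salt term: 16.6 × (-3) = -49.8
GC term: 0.41 × 70.37 = 28.852; length term: −500/54 = −9.259
Tm = 81.5 + (-49.8) + 28.852 − 9.259 = 51.293 → 51.3°C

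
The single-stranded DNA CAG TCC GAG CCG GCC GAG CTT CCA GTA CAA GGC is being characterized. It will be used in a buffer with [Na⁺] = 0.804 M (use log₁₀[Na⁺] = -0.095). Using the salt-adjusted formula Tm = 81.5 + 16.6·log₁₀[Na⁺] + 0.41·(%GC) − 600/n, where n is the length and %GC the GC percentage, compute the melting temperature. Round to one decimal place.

89.1°C

Length n = 33. Base counts: C=12, G=10, A=7, T=4
G+C = 22, so %GC = 22/33 × 100 = 66.667%
Salt term: 16.6 × (-0.095) = -1.577
GC term: 0.41 × 66.667 = 27.333; length term: −600/33 = −18.182
Tm = 81.5 + (-1.577) + 27.333 − 18.182 = 89.074 → 89.1°C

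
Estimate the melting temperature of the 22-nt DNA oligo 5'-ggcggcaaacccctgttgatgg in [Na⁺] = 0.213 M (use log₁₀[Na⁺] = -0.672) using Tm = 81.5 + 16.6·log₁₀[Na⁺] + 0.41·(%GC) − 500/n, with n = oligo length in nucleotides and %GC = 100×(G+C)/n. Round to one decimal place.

Length n = 22. T=4, C=6, A=4, G=8
G+C = 14, so %GC = 14/22 × 100 = 63.636%
Salt term: 16.6 × (-0.672) = -11.155
GC term: 0.41 × 63.636 = 26.091; length term: −500/22 = −22.727
Tm = 81.5 + (-11.155) + 26.091 − 22.727 = 73.709 → 73.7°C

73.7°C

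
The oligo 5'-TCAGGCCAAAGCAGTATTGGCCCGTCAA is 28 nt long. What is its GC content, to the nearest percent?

Counting bases: T=5, G=7, A=8, C=8
G+C = 7 + 8 = 15 out of 28 bases
%GC = 15/28 × 100 = 53.57% ≈ 54%

54%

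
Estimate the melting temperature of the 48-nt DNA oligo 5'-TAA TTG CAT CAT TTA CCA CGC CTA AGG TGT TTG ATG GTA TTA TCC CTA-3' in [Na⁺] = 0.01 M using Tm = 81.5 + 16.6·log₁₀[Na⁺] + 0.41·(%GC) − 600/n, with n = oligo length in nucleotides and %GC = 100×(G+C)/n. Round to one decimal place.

Length n = 48. C=10, G=8, A=12, T=18
G+C = 18, so %GC = 18/48 × 100 = 37.5%
Salt term: 16.6 × (-2) = -33.2
GC term: 0.41 × 37.5 = 15.375; length term: −600/48 = −12.5
Tm = 81.5 + (-33.2) + 15.375 − 12.5 = 51.175 → 51.2°C

51.2°C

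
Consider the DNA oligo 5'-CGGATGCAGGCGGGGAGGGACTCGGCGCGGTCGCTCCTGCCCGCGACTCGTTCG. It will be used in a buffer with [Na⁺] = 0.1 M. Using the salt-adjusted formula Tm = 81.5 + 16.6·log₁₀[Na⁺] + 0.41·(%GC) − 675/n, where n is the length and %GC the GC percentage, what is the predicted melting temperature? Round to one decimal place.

83.5°C

Length n = 54. Base counts: T=8, G=23, A=5, C=18
G+C = 41, so %GC = 41/54 × 100 = 75.926%
Salt term: 16.6 × (-1) = -16.6
GC term: 0.41 × 75.926 = 31.13; length term: −675/54 = −12.5
Tm = 81.5 + (-16.6) + 31.13 − 12.5 = 83.53 → 83.5°C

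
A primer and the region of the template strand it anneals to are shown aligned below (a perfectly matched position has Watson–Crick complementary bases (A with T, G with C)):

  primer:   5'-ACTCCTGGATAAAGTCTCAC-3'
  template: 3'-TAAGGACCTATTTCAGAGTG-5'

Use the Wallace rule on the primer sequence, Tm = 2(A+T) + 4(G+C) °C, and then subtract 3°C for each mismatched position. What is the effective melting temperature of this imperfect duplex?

55°C

Primer base counts: A=6, T=5, G=3, C=6 → A+T=11, G+C=9
Perfect-match Tm = 2(11) + 4(9) = 22 + 36 = 58°C
Mismatches (positions where the bases are not complementary): 1 (at position 2)
Effective Tm = 58 − 1×3 = 58 − 3 = 55°C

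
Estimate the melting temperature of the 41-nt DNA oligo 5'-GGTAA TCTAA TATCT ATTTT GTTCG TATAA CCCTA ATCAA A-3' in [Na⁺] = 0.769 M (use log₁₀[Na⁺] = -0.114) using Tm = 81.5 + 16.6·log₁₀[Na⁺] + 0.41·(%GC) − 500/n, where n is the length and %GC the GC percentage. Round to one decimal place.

Length n = 41. G=4, T=16, A=14, C=7
G+C = 11, so %GC = 11/41 × 100 = 26.829%
Salt term: 16.6 × (-0.114) = -1.892
GC term: 0.41 × 26.829 = 11; length term: −500/41 = −12.195
Tm = 81.5 + (-1.892) + 11 − 12.195 = 78.413 → 78.4°C

78.4°C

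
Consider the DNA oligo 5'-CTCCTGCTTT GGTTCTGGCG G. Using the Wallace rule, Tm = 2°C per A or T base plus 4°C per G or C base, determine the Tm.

Counting bases: C=6, A=0, G=7, T=8
AT pairs contribute 8, GC pairs contribute 13.
Tm = 4·13 + 2·8 = 52 + 16 = 68°C

68°C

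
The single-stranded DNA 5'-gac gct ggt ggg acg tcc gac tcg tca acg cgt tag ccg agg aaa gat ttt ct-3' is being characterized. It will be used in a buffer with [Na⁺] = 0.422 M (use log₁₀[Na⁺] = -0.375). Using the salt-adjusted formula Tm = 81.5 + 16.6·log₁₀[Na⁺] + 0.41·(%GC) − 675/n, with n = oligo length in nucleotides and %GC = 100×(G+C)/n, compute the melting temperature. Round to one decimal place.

Length n = 53. Scanning the sequence gives T=12, C=13, G=17, A=11.
G+C = 30, so %GC = 30/53 × 100 = 56.604%
Salt term: 16.6 × (-0.375) = -6.225
GC term: 0.41 × 56.604 = 23.208; length term: −675/53 = −12.736
Tm = 81.5 + (-6.225) + 23.208 − 12.736 = 85.747 → 85.7°C

85.7°C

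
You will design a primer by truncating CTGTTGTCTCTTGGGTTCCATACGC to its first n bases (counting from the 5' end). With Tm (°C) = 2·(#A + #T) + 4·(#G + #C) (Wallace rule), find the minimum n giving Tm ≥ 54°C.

n = 18

First 17 bases: CTGTTGTCTCTTGGGTT → Tm = 50°C (< 54°C)
First 18 bases: CTGTTGTCTCTTGGGTTC → Tm = 54°C (≥ 54°C)
Each additional base adds 2°C (A/T) or 4°C (G/C), so Tm is non-decreasing in n; n = 18 is the first length to reach 54°C.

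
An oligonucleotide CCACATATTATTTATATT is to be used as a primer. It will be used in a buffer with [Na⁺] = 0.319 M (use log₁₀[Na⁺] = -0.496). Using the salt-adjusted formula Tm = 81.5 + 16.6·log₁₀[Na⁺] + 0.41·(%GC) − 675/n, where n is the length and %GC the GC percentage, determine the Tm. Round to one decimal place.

Length n = 18. Scanning the sequence gives T=9, C=3, G=0, A=6.
G+C = 3, so %GC = 3/18 × 100 = 16.667%
Salt term: 16.6 × (-0.496) = -8.234
GC term: 0.41 × 16.667 = 6.833; length term: −675/18 = −37.5
Tm = 81.5 + (-8.234) + 6.833 − 37.5 = 42.599 → 42.6°C

42.6°C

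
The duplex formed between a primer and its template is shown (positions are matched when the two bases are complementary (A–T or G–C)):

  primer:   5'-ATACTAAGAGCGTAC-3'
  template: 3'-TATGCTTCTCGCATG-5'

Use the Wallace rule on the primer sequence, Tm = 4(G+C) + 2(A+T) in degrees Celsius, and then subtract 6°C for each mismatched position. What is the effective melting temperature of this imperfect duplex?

Primer base counts: A=6, T=3, G=3, C=3 → A+T=9, G+C=6
Perfect-match Tm = 2(9) + 4(6) = 18 + 24 = 42°C
Mismatches (positions where the bases are not complementary): 1 (at position 5)
Effective Tm = 42 − 1×6 = 42 − 6 = 36°C

36°C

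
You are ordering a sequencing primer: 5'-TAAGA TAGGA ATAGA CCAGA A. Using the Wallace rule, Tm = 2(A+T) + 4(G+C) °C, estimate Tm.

56°C

Base counts: C=2, T=3, G=5, A=11
A+T = 14, G+C = 7
Tm = 4·7 + 2·14 = 28 + 28 = 56°C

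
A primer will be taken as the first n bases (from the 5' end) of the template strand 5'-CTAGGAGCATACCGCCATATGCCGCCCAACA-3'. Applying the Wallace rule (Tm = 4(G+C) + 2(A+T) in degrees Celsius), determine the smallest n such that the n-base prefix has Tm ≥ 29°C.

First 9 bases: CTAGGAGCA → Tm = 28°C (< 29°C)
First 10 bases: CTAGGAGCAT → Tm = 30°C (≥ 29°C)
Since every base adds ≥2°C, Tm only increases with n, so the threshold is first crossed at n = 10.

n = 10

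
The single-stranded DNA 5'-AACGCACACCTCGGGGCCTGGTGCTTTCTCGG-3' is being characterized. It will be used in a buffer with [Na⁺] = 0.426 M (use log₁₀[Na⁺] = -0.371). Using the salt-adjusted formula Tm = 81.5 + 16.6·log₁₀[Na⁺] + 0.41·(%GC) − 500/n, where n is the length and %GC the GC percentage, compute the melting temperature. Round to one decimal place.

86.6°C

Length n = 32. Base counts: T=7, A=4, C=11, G=10
G+C = 21, so %GC = 21/32 × 100 = 65.625%
Salt term: 16.6 × (-0.371) = -6.159
GC term: 0.41 × 65.625 = 26.906; length term: −500/32 = −15.625
Tm = 81.5 + (-6.159) + 26.906 − 15.625 = 86.622 → 86.6°C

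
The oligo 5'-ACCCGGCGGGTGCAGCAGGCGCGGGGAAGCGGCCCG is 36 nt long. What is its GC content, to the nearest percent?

83%

Counting bases: C=12, G=18, A=5, T=1
G+C = 18 + 12 = 30 out of 36 bases
%GC = 30/36 × 100 = 83.33% ≈ 83%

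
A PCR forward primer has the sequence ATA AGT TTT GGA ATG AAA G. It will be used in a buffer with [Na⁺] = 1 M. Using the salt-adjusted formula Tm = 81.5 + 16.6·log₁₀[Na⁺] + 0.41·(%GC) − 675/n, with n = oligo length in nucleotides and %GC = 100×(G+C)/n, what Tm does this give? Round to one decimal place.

56.8°C

Length n = 19. Scanning the sequence gives C=0, A=8, T=6, G=5.
G+C = 5, so %GC = 5/19 × 100 = 26.316%
Salt term: 16.6 × (0) = 0
GC term: 0.41 × 26.316 = 10.79; length term: −675/19 = −35.526
Tm = 81.5 + (0) + 10.79 − 35.526 = 56.764 → 56.8°C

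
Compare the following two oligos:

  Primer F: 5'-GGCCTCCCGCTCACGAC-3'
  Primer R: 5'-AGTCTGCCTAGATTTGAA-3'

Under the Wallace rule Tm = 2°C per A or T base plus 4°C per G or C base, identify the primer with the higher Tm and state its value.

Primer F, 60°C

Primer F: A+T=4, G+C=13 → Tm = 2(4)+4(13) = 60°C
Primer R: A+T=11, G+C=7 → Tm = 2(11)+4(7) = 50°C
60°C vs 50°C → primer F is higher.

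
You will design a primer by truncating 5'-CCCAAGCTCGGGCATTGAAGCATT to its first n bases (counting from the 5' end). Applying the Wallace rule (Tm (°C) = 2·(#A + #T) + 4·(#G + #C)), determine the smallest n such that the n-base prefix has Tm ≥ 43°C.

n = 13

First 12 bases: CCCAAGCTCGGG → Tm = 42°C (< 43°C)
First 13 bases: CCCAAGCTCGGGC → Tm = 46°C (≥ 43°C)
Since every base adds ≥2°C, Tm only increases with n, so the threshold is first crossed at n = 13.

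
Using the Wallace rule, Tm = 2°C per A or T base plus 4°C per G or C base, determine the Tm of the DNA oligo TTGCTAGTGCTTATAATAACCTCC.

66°C

Counting bases: T=9, G=3, C=6, A=6
AT pairs contribute 15, GC pairs contribute 9.
Tm = 2×15 + 4×9 = 66°C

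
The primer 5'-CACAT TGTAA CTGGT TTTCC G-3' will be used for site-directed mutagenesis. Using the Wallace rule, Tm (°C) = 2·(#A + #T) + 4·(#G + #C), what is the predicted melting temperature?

60°C

Counting bases: A=4, C=5, T=8, G=4
AT pairs contribute 12, GC pairs contribute 9.
Tm = 2×12 + 4×9 = 60°C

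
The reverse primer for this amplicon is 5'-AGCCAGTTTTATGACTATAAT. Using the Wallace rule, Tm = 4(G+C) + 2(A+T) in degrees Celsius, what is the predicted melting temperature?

Scanning the sequence gives T=8, C=3, A=7, G=3.
A+T = 15, G+C = 6
Tm = 2(15) + 4(6) = 30 + 24 = 54°C

54°C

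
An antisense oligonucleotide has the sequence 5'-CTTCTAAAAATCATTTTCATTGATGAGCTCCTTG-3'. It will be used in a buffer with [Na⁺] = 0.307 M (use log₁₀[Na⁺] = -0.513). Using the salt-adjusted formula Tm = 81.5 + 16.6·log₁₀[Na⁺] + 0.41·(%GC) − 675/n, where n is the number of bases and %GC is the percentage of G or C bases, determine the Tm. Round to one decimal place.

66.4°C

Length n = 34. T=14, G=4, A=9, C=7
G+C = 11, so %GC = 11/34 × 100 = 32.353%
Salt term: 16.6 × (-0.513) = -8.516
GC term: 0.41 × 32.353 = 13.265; length term: −675/34 = −19.853
Tm = 81.5 + (-8.516) + 13.265 − 19.853 = 66.396 → 66.4°C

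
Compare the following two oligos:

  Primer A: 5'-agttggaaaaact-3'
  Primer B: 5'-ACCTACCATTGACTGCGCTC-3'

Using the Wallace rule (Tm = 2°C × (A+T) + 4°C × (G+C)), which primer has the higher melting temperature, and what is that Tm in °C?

Primer A: A+T=9, G+C=4 → Tm = 2(9)+4(4) = 34°C
Primer B: A+T=9, G+C=11 → Tm = 2(9)+4(11) = 62°C
34°C vs 62°C → primer B is higher.

Primer B, 62°C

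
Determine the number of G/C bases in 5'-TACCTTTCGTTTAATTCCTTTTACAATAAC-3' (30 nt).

8

Base counts: C=7, G=1, T=14, A=8
Total G or C: 1 + 7 = 8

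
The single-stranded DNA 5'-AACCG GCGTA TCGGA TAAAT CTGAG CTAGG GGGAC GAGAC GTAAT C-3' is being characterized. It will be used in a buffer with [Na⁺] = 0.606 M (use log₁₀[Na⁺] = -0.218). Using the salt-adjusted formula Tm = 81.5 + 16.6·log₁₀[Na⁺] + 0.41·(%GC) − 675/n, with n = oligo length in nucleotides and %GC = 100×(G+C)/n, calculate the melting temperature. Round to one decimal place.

Length n = 46. Counting bases: C=9, T=8, A=14, G=15
G+C = 24, so %GC = 24/46 × 100 = 52.174%
Salt term: 16.6 × (-0.218) = -3.619
GC term: 0.41 × 52.174 = 21.391; length term: −675/46 = −14.674
Tm = 81.5 + (-3.619) + 21.391 − 14.674 = 84.598 → 84.6°C

84.6°C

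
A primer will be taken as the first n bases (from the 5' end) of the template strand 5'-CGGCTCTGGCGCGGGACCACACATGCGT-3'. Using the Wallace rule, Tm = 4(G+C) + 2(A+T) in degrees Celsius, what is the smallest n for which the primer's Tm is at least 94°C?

First 26 bases: CGGCTCTGGCGCGGGACCACACATGC → Tm = 90°C (< 94°C)
First 27 bases: CGGCTCTGGCGCGGGACCACACATGCG → Tm = 94°C (≥ 94°C)
Each additional base adds 2°C (A/T) or 4°C (G/C), so Tm is non-decreasing in n; n = 27 is the first length to reach 94°C.

n = 27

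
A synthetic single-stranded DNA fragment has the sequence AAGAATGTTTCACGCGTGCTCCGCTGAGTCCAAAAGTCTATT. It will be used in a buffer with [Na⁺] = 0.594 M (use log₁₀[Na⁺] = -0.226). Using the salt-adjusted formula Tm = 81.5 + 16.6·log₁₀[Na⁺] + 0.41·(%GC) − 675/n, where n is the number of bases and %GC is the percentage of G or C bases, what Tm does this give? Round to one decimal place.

80.2°C

Length n = 42. Scanning the sequence gives C=10, G=9, A=11, T=12.
G+C = 19, so %GC = 19/42 × 100 = 45.238%
Salt term: 16.6 × (-0.226) = -3.752
GC term: 0.41 × 45.238 = 18.548; length term: −675/42 = −16.071
Tm = 81.5 + (-3.752) + 18.548 − 16.071 = 80.225 → 80.2°C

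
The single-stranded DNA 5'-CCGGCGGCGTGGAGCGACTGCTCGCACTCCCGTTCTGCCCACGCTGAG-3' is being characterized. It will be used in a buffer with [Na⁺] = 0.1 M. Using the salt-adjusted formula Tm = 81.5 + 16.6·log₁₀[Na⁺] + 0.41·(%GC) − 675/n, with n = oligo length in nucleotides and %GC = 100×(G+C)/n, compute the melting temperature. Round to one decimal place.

80.7°C

Length n = 48. Scanning the sequence gives A=5, C=19, T=8, G=16.
G+C = 35, so %GC = 35/48 × 100 = 72.917%
Salt term: 16.6 × (-1) = -16.6
GC term: 0.41 × 72.917 = 29.896; length term: −675/48 = −14.062
Tm = 81.5 + (-16.6) + 29.896 − 14.062 = 80.734 → 80.7°C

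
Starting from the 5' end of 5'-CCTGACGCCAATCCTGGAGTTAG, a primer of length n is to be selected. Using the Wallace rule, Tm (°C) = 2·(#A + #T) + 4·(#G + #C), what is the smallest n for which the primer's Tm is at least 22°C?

First 6 bases: CCTGAC → Tm = 20°C (< 22°C)
First 7 bases: CCTGACG → Tm = 24°C (≥ 22°C)
Since every base adds ≥2°C, Tm only increases with n, so the threshold is first crossed at n = 7.

n = 7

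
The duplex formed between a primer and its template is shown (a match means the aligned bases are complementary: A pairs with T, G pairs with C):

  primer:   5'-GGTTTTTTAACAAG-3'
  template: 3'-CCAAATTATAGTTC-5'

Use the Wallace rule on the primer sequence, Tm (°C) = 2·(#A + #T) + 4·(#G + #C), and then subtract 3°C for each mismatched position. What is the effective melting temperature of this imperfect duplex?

27°C

Primer base counts: A=4, T=6, G=3, C=1 → A+T=10, G+C=4
Perfect-match Tm = 2(10) + 4(4) = 20 + 16 = 36°C
Mismatches (positions where the bases are not complementary): 3 (at positions 6, 7, 10)
Effective Tm = 36 − 3×3 = 36 − 9 = 27°C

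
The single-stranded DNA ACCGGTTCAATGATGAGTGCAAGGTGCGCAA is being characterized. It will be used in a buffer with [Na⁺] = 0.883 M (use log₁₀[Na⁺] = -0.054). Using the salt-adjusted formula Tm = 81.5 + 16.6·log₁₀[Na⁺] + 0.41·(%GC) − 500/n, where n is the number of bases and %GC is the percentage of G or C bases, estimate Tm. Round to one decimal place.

85.6°C

Length n = 31. Scanning the sequence gives A=9, G=10, C=6, T=6.
G+C = 16, so %GC = 16/31 × 100 = 51.613%
Salt term: 16.6 × (-0.054) = -0.896
GC term: 0.41 × 51.613 = 21.161; length term: −500/31 = −16.129
Tm = 81.5 + (-0.896) + 21.161 − 16.129 = 85.636 → 85.6°C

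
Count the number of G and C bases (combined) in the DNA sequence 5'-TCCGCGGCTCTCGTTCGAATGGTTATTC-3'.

15

G=7, T=10, A=3, C=8
G+C = 7 + 8 = 15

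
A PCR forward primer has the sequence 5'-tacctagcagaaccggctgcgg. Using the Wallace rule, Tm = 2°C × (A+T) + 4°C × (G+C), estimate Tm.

Base counts: C=7, A=5, T=3, G=7
So N_AT = 8 and N_GC = 14.
Tm = 2(8) + 4(14) = 16 + 56 = 72°C

72°C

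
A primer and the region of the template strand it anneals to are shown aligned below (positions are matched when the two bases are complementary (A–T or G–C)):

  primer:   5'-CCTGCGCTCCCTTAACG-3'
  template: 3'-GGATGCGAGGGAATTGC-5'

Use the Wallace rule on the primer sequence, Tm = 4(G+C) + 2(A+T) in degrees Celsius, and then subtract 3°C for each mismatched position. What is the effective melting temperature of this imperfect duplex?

Primer base counts: A=2, T=4, G=3, C=8 → A+T=6, G+C=11
Perfect-match Tm = 2(6) + 4(11) = 12 + 44 = 56°C
Mismatches (positions where the bases are not complementary): 1 (at position 4)
Effective Tm = 56 − 1×3 = 56 − 3 = 53°C

53°C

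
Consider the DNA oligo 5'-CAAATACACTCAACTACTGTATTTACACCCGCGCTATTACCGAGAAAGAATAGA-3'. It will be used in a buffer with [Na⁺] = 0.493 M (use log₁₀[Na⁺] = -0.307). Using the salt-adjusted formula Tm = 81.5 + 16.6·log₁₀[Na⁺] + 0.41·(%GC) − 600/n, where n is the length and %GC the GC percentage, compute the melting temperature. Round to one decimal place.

81.2°C

Length n = 54. Counting bases: A=21, G=7, T=12, C=14
G+C = 21, so %GC = 21/54 × 100 = 38.889%
Salt term: 16.6 × (-0.307) = -5.096
GC term: 0.41 × 38.889 = 15.944; length term: −600/54 = −11.111
Tm = 81.5 + (-5.096) + 15.944 − 11.111 = 81.237 → 81.2°C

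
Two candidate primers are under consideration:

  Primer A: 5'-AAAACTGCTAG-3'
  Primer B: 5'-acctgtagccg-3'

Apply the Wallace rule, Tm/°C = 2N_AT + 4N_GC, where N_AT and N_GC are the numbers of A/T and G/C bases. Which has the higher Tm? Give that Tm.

Primer B, 36°C

Primer A: A+T=7, G+C=4 → Tm = 2(7)+4(4) = 30°C
Primer B: A+T=4, G+C=7 → Tm = 2(4)+4(7) = 36°C
30°C vs 36°C → primer B is higher.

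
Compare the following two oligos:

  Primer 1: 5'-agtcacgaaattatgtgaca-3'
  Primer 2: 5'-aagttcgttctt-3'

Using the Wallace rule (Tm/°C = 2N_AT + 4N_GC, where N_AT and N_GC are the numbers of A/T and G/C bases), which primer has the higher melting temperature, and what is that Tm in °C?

Primer 1: A+T=13, G+C=7 → Tm = 2(13)+4(7) = 54°C
Primer 2: A+T=8, G+C=4 → Tm = 2(8)+4(4) = 32°C
54°C vs 32°C → primer 1 is higher.

Primer 1, 54°C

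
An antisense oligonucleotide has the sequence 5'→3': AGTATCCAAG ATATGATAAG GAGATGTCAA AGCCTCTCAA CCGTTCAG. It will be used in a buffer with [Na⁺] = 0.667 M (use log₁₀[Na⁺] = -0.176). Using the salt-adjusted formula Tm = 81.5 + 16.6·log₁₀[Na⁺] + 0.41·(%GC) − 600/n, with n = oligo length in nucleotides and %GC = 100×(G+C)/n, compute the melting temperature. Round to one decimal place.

Length n = 48. C=10, T=11, G=10, A=17
G+C = 20, so %GC = 20/48 × 100 = 41.667%
Salt term: 16.6 × (-0.176) = -2.922
GC term: 0.41 × 41.667 = 17.083; length term: −600/48 = −12.5
Tm = 81.5 + (-2.922) + 17.083 − 12.5 = 83.161 → 83.2°C

83.2°C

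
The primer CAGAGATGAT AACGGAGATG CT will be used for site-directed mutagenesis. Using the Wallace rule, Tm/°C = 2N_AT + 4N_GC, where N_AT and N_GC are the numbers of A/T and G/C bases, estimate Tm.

Scanning the sequence gives G=7, C=3, T=4, A=8.
So N_AT = 12 and N_GC = 10.
Tm = 2×12 + 4×10 = 64°C

64°C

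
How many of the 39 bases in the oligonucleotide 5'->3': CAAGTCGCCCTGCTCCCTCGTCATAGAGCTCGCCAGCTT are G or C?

Base counts: G=8, C=16, A=6, T=9
G+C = 8 + 16 = 24

24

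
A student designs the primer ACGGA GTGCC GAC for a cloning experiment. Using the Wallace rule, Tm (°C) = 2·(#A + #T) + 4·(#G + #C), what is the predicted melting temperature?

44°C

Counting bases: T=1, C=4, G=5, A=3
AT pairs contribute 4, GC pairs contribute 9.
Tm = 2(4) + 4(9) = 8 + 36 = 44°C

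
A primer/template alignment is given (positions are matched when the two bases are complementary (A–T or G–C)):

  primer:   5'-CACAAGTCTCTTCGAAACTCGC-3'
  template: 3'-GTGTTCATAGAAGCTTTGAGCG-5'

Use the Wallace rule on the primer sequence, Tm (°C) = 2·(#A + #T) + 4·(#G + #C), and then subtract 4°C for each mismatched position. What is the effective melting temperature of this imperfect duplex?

62°C

Primer base counts: A=6, T=5, G=3, C=8 → A+T=11, G+C=11
Perfect-match Tm = 2(11) + 4(11) = 22 + 44 = 66°C
Mismatches (positions where the bases are not complementary): 1 (at position 8)
Effective Tm = 66 − 1×4 = 66 − 4 = 62°C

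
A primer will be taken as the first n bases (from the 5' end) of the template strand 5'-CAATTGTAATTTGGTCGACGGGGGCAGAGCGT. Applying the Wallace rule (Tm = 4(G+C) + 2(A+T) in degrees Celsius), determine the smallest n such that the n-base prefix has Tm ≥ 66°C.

n = 23

First 22 bases: CAATTGTAATTTGGTCGACGGG → Tm = 64°C (< 66°C)
First 23 bases: CAATTGTAATTTGGTCGACGGGG → Tm = 68°C (≥ 66°C)
Each additional base adds 2°C (A/T) or 4°C (G/C), so Tm is non-decreasing in n; n = 23 is the first length to reach 66°C.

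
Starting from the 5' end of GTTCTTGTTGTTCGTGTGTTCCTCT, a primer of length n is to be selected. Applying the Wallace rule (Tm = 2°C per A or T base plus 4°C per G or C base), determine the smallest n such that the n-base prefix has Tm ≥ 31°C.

First 11 bases: GTTCTTGTTGT → Tm = 30°C (< 31°C)
First 12 bases: GTTCTTGTTGTT → Tm = 32°C (≥ 31°C)
Each additional base adds 2°C (A/T) or 4°C (G/C), so Tm is non-decreasing in n; n = 12 is the first length to reach 31°C.

n = 12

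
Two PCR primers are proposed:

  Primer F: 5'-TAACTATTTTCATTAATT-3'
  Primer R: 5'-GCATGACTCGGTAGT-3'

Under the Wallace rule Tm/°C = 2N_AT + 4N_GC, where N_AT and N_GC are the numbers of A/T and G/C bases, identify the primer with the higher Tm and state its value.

Primer R, 46°C

Primer F: A+T=16, G+C=2 → Tm = 2(16)+4(2) = 40°C
Primer R: A+T=7, G+C=8 → Tm = 2(7)+4(8) = 46°C
40°C vs 46°C → primer R is higher.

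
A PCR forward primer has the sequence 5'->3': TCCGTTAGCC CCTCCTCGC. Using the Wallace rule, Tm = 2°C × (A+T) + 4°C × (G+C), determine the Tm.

64°C

Scanning the sequence gives T=5, A=1, C=10, G=3.
AT pairs contribute 6, GC pairs contribute 13.
Tm = 2(6) + 4(13) = 12 + 52 = 64°C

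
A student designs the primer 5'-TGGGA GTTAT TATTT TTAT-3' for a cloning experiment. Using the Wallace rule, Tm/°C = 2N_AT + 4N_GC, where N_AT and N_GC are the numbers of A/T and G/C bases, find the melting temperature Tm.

46°C

Base counts: C=0, G=4, A=4, T=11
So N_AT = 15 and N_GC = 4.
Tm = 2(15) + 4(4) = 30 + 16 = 46°C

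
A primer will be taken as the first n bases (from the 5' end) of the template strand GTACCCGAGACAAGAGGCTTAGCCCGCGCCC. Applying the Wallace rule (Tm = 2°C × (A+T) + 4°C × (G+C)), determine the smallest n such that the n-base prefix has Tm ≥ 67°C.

n = 22

First 21 bases: GTACCCGAGACAAGAGGCTTA → Tm = 64°C (< 67°C)
First 22 bases: GTACCCGAGACAAGAGGCTTAG → Tm = 68°C (≥ 67°C)
Each additional base adds 2°C (A/T) or 4°C (G/C), so Tm is non-decreasing in n; n = 22 is the first length to reach 67°C.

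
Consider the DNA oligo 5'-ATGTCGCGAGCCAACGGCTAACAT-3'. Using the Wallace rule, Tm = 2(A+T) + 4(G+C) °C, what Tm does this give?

74°C

T=4, A=7, C=7, G=6
A+T = 11, G+C = 13
Tm = 2×11 + 4×13 = 74°C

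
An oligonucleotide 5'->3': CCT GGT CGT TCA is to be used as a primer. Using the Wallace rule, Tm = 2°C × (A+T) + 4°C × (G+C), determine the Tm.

Scanning the sequence gives T=4, G=3, C=4, A=1.
AT pairs contribute 5, GC pairs contribute 7.
Tm = 2×5 + 4×7 = 38°C

38°C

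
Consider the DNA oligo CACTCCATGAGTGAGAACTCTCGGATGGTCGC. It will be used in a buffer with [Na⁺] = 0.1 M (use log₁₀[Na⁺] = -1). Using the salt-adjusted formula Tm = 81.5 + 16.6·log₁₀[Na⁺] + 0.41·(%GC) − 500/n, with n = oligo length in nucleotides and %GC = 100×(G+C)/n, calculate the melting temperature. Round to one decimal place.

72.3°C

Length n = 32. Base counts: A=7, G=9, C=9, T=7
G+C = 18, so %GC = 18/32 × 100 = 56.25%
Salt term: 16.6 × (-1) = -16.6
GC term: 0.41 × 56.25 = 23.062; length term: −500/32 = −15.625
Tm = 81.5 + (-16.6) + 23.062 − 15.625 = 72.337 → 72.3°C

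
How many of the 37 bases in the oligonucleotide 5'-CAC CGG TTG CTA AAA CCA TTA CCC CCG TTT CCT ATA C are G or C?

18

Base counts: T=10, A=9, C=14, G=4
Total G or C: 4 + 14 = 18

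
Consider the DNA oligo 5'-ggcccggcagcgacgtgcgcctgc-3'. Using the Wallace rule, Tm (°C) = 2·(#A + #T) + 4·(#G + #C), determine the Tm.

Scanning the sequence gives C=10, T=2, G=10, A=2.
So N_AT = 4 and N_GC = 20.
Tm = 4·20 + 2·4 = 80 + 8 = 88°C

88°C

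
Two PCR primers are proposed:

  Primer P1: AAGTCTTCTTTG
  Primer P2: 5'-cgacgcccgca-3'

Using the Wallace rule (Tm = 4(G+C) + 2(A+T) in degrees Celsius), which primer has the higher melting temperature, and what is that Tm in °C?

Primer P1: A+T=8, G+C=4 → Tm = 2(8)+4(4) = 32°C
Primer P2: A+T=2, G+C=9 → Tm = 2(2)+4(9) = 40°C
32°C vs 40°C → primer P2 is higher.

Primer P2, 40°C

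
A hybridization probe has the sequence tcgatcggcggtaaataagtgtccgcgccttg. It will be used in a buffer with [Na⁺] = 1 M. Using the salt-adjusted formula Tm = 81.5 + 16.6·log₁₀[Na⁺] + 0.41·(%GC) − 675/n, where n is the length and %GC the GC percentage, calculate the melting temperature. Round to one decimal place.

83.5°C

Length n = 32. Base counts: T=8, C=8, A=6, G=10
G+C = 18, so %GC = 18/32 × 100 = 56.25%
Salt term: 16.6 × (0) = 0
GC term: 0.41 × 56.25 = 23.062; length term: −675/32 = −21.094
Tm = 81.5 + (0) + 23.062 − 21.094 = 83.468 → 83.5°C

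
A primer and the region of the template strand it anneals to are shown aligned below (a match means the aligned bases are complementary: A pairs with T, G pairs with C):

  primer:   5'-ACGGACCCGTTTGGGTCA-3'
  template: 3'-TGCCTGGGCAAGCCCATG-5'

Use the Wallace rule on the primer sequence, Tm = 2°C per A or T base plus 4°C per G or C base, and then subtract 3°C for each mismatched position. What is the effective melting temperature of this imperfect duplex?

Primer base counts: A=3, T=4, G=6, C=5 → A+T=7, G+C=11
Perfect-match Tm = 2(7) + 4(11) = 14 + 44 = 58°C
Mismatches (positions where the bases are not complementary): 3 (at positions 12, 17, 18)
Effective Tm = 58 − 3×3 = 58 − 9 = 49°C

49°C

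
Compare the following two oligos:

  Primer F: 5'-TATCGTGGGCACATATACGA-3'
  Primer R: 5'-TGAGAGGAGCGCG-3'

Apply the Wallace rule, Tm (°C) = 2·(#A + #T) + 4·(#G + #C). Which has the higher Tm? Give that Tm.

Primer F, 58°C

Primer F: A+T=11, G+C=9 → Tm = 2(11)+4(9) = 58°C
Primer R: A+T=4, G+C=9 → Tm = 2(4)+4(9) = 44°C
58°C vs 44°C → primer F is higher.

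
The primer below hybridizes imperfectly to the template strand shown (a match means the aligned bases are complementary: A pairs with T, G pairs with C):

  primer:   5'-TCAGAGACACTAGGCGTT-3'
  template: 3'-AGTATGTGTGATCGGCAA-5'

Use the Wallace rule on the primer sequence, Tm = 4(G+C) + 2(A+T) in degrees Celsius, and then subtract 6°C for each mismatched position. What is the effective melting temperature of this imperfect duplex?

Primer base counts: A=5, T=4, G=5, C=4 → A+T=9, G+C=9
Perfect-match Tm = 2(9) + 4(9) = 18 + 36 = 54°C
Mismatches (positions where the bases are not complementary): 3 (at positions 4, 6, 14)
Effective Tm = 54 − 3×6 = 54 − 18 = 36°C

36°C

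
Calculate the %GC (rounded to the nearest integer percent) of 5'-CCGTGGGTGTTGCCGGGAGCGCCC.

T=4, C=8, G=11, A=1
G+C = 11 + 8 = 19 out of 24 bases
%GC = 19/24 × 100 = 79.17% ≈ 79%

79%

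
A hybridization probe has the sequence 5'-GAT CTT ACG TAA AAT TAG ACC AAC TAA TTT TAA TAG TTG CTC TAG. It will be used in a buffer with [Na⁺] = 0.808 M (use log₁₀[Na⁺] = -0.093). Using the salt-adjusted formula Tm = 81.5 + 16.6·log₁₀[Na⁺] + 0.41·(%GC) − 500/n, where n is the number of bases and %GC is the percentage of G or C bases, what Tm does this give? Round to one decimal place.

Length n = 45. T=16, C=7, G=6, A=16
G+C = 13, so %GC = 13/45 × 100 = 28.889%
Salt term: 16.6 × (-0.093) = -1.544
GC term: 0.41 × 28.889 = 11.844; length term: −500/45 = −11.111
Tm = 81.5 + (-1.544) + 11.844 − 11.111 = 80.689 → 80.7°C

80.7°C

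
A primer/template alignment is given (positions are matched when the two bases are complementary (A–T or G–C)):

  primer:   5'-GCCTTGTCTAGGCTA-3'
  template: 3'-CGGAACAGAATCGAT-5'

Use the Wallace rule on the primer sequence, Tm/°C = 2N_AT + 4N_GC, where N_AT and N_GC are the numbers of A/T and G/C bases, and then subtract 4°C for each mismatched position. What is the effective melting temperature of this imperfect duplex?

Primer base counts: A=2, T=5, G=4, C=4 → A+T=7, G+C=8
Perfect-match Tm = 2(7) + 4(8) = 14 + 32 = 46°C
Mismatches (positions where the bases are not complementary): 2 (at positions 10, 11)
Effective Tm = 46 − 2×4 = 46 − 8 = 38°C

38°C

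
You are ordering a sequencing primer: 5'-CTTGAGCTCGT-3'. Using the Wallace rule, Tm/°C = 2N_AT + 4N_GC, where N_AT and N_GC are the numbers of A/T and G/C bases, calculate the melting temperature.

34°C

T=4, C=3, A=1, G=3
A+T = 5, G+C = 6
Tm = 4·6 + 2·5 = 24 + 10 = 34°C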